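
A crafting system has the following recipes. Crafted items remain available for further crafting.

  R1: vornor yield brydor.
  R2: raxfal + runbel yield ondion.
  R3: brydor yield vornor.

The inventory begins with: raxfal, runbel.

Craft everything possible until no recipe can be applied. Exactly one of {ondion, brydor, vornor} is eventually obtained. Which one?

ondion

Using R2, raxfal and runbel make ondion.
brydor would need vornor (R1), but vornor is never obtained. vornor would need brydor (R3), but brydor is never obtained.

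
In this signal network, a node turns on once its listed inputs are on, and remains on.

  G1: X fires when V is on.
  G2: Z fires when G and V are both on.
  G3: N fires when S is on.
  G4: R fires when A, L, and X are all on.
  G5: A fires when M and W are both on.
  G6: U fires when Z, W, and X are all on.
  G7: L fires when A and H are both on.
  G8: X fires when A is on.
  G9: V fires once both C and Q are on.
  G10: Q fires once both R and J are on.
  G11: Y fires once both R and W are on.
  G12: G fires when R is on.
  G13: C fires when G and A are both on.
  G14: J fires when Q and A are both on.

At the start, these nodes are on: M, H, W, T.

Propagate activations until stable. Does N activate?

N would need S (G3), but S never turns on.

No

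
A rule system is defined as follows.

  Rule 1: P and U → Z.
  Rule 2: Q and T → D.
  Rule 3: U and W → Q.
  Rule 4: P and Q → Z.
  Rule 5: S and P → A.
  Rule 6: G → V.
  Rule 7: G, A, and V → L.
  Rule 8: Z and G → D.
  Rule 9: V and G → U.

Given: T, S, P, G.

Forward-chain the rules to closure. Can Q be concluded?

No

Q would need U and W (Rule 3), but W is never established.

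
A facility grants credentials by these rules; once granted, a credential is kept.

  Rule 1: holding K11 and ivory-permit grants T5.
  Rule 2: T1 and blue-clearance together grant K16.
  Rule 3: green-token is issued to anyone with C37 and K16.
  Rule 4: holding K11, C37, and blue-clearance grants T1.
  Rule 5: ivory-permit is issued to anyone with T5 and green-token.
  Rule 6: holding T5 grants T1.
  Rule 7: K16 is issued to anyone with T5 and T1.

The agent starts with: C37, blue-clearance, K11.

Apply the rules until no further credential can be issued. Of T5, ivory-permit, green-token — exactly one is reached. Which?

Holding K11, C37, and blue-clearance grants T1 (Rule 4).
Holding T1 and blue-clearance grants K16 (Rule 2).
Holding C37 and K16 grants green-token (Rule 3).
ivory-permit would need T5 and green-token (Rule 5), but T5 is never granted. T5 would need K11 and ivory-permit (Rule 1), but ivory-permit is never granted.

green-token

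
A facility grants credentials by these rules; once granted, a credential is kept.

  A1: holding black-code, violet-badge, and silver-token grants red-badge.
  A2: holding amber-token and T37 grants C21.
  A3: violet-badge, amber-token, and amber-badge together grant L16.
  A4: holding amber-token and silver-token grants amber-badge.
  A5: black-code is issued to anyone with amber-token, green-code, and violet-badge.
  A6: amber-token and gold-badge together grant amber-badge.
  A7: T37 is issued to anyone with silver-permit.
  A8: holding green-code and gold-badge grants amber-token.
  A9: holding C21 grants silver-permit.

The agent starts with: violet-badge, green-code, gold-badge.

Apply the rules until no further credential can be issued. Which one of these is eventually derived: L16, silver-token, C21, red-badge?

Holding green-code and gold-badge grants amber-token (A8).
Holding amber-token and gold-badge grants amber-badge (A6).
Holding violet-badge, amber-token, and amber-badge grants L16 (A3).
red-badge would need black-code, violet-badge, and silver-token (A1), but silver-token is never granted. C21 would need amber-token and T37 (A2), but T37 is never granted. No rule produces silver-token, and it is not given.

L16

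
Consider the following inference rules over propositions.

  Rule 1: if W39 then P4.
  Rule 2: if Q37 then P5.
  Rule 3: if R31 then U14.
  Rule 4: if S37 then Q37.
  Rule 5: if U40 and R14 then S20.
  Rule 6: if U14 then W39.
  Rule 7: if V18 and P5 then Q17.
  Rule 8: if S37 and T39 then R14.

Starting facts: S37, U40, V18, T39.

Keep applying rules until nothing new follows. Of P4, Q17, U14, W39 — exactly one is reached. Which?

S37 holds, so Q37 follows (Rule 4).
From Q37, Rule 2 gives P5.
From V18 and P5, Rule 7 gives Q17.
P4 would need W39 (Rule 1), but W39 is never established. U14 would need R31 (Rule 3), but R31 is never established. W39 would need U14 (Rule 6), but U14 is never established.

Q17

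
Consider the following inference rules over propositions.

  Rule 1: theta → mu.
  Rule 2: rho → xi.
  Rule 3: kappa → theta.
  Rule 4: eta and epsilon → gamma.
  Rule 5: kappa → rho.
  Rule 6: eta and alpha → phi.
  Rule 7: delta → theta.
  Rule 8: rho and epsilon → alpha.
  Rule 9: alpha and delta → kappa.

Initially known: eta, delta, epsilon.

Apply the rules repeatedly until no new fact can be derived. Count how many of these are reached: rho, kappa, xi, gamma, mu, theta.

eta and epsilon hold, so gamma follows (Rule 4).
From delta, Rule 7 gives theta.
From theta, Rule 1 gives mu.
rho would need kappa (Rule 5), but kappa is never established.
kappa would need alpha and delta (Rule 9), but alpha is never established.
xi would need rho (Rule 2), but rho is never established.
gamma: reached.
mu: reached.
theta: reached.
Reached: gamma, mu, and theta — 3 of the 6.

3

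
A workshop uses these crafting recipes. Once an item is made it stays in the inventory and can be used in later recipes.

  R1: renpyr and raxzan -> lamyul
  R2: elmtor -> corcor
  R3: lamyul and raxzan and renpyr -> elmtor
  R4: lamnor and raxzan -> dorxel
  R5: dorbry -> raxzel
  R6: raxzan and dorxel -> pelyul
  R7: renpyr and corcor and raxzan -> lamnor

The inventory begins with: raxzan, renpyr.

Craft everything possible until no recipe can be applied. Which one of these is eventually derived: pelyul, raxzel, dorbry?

renpyr and raxzan -> lamyul (R1).
Using R3, lamyul, raxzan, and renpyr make elmtor.
elmtor -> corcor (R2).
Using R7, renpyr, corcor, and raxzan make lamnor.
Using R4, lamnor and raxzan make dorxel.
Using R6, raxzan and dorxel make pelyul.
No rule produces dorbry, and it is not given. raxzel would need dorbry (R5), but dorbry is never obtained.

pelyul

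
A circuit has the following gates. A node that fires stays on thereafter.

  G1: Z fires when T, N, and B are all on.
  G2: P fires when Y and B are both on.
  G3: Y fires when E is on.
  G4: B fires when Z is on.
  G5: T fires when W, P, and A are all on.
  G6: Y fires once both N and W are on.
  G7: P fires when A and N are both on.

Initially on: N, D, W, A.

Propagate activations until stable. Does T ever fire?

A and N are on, so P fires (G7).
G5: W, P, and A on → T on.

Yes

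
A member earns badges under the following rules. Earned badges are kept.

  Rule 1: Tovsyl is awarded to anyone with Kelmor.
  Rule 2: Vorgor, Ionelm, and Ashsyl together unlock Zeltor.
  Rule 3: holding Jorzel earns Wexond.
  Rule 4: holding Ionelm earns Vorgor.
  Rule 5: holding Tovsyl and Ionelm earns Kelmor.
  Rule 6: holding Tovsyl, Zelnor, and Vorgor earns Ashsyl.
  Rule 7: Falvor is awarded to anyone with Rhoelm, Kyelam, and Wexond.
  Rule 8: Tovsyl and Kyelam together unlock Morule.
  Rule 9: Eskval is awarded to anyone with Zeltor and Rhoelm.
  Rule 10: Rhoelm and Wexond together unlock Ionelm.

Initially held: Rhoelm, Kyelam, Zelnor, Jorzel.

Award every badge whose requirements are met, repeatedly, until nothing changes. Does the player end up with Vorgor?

With Jorzel, Wexond is earned (Rule 3).
With Rhoelm and Wexond, Ionelm is earned (Rule 10).
With Ionelm, Vorgor is earned (Rule 4).

Yes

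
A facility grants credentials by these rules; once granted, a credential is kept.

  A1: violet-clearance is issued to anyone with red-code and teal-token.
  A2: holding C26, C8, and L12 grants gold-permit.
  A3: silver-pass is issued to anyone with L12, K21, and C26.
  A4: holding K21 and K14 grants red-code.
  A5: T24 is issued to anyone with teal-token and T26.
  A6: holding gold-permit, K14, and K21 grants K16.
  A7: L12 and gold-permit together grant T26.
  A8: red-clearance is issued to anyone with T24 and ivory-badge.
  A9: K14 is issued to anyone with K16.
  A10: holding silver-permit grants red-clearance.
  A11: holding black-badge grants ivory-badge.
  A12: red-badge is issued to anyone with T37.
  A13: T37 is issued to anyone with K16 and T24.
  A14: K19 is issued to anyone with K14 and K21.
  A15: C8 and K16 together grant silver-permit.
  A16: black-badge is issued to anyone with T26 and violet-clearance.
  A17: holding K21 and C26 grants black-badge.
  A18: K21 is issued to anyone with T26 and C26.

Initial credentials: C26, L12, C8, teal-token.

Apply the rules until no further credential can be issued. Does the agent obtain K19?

K19 would need K14 and K21 (A14), but K14 is never granted.

No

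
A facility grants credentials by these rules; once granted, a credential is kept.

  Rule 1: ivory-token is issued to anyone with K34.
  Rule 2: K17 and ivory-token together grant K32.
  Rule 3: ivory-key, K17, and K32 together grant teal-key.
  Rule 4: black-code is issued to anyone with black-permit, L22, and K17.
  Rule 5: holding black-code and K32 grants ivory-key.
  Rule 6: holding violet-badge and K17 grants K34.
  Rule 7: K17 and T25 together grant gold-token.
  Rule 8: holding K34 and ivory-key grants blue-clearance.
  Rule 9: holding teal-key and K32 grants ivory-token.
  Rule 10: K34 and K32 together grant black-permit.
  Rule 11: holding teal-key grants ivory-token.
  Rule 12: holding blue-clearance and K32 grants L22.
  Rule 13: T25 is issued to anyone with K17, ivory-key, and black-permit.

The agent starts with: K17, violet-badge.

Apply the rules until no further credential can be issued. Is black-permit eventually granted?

Yes

Holding violet-badge and K17 grants K34 (Rule 6).
Holding K34 grants ivory-token (Rule 1).
Holding K17 and ivory-token grants K32 (Rule 2).
Holding K34 and K32 grants black-permit (Rule 10).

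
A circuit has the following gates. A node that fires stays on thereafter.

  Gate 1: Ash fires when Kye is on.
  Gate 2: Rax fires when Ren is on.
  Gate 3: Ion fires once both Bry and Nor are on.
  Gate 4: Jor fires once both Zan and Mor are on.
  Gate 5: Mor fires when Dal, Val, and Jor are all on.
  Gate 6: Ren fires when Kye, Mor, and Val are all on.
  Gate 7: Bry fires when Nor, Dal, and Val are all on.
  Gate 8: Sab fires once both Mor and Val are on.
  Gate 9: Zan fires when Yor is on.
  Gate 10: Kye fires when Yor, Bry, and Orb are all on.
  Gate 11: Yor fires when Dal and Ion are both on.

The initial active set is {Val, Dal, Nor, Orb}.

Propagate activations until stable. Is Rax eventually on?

Rax would need Ren (Gate 2), but Ren never turns on.

No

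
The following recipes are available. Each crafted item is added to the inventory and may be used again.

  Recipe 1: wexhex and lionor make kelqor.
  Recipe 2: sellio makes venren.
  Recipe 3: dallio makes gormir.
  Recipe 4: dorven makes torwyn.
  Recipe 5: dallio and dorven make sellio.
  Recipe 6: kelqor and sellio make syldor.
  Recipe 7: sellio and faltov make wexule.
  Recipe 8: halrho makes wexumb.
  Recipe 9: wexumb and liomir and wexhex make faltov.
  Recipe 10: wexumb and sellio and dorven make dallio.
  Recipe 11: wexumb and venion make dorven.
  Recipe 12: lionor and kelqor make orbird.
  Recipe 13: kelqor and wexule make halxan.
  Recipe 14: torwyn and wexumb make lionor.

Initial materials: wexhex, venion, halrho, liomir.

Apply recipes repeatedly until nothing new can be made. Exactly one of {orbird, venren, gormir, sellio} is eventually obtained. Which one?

orbird

Using Recipe 8, halrho makes wexumb.
wexumb and venion → dorven (Recipe 11).
Using Recipe 4, dorven makes torwyn.
torwyn and wexumb → lionor (Recipe 14).
Using Recipe 1, wexhex and lionor make kelqor.
Using Recipe 12, lionor and kelqor make orbird.
venren would need sellio (Recipe 2), but sellio is never obtained. gormir would need dallio (Recipe 3), but dallio is never obtained. sellio would need dallio and dorven (Recipe 5), but dallio is never obtained.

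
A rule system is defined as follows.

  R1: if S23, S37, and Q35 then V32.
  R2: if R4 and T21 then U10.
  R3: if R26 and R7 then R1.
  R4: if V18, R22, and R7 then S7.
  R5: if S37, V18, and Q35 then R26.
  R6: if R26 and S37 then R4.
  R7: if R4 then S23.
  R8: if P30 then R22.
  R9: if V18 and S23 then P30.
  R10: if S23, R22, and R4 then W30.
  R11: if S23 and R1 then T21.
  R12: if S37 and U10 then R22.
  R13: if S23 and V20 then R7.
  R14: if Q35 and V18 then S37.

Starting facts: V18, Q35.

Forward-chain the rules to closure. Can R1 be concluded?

R1 would need R26 and R7 (R3), but R7 is never established.

No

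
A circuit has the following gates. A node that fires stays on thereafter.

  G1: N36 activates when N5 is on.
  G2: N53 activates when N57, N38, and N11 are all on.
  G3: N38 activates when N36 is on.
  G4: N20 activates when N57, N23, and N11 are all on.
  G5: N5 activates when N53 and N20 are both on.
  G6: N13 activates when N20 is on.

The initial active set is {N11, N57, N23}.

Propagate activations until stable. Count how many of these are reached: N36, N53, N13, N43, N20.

G4: N57, N23, and N11 on → N20 on.
G6: N20 on → N13 on.
N36 would need N5 (G1), but N5 never turns on.
N53 would need N57, N38, and N11 (G2), but N38 never turns on.
N13: reached.
No rule produces N43, and it is not given.
N20: reached.
Reached: N13 and N20 — 2 of the 5.

2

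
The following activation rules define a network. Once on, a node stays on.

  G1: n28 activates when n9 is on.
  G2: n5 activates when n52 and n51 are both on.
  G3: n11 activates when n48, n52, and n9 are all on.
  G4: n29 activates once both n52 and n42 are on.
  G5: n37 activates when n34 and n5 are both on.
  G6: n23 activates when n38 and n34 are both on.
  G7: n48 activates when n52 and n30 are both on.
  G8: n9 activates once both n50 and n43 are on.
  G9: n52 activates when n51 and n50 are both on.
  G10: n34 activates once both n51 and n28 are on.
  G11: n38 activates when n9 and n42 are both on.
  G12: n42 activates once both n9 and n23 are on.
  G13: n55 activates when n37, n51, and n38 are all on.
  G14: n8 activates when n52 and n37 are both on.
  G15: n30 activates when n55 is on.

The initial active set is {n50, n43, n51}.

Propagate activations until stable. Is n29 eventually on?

No

n29 would need n52 and n42 (G4), but n42 never turns on.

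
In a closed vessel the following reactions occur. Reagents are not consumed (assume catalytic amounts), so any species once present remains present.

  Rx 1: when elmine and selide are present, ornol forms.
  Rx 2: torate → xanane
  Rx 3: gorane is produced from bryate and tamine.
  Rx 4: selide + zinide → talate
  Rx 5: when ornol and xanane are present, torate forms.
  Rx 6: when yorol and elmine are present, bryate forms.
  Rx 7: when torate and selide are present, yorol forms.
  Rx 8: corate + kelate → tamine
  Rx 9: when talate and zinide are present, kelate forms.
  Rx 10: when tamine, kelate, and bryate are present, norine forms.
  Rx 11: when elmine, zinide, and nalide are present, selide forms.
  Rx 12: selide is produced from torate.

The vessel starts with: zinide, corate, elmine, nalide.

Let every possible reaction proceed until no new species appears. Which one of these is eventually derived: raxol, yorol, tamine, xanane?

elmine, zinide, and nalide present → selide forms (Rx 11).
selide and zinide present → talate forms (Rx 4).
talate and zinide present → kelate forms (Rx 9).
corate and kelate present → tamine forms (Rx 8).
No rule produces raxol, and it is not given. yorol would need torate and selide (Rx 7), but torate never forms. xanane would need torate (Rx 2), but torate never forms.

tamine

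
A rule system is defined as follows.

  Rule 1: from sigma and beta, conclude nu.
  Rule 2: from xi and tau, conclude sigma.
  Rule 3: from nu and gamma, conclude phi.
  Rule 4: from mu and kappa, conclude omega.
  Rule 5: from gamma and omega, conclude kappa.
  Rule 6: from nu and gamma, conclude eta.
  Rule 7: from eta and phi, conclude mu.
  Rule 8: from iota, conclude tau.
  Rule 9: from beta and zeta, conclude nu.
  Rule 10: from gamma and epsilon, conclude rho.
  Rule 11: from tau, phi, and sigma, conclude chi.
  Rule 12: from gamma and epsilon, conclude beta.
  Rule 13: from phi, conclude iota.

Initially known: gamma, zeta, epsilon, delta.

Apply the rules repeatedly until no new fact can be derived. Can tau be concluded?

Yes

gamma and epsilon hold, so beta follows (Rule 12).
From beta and zeta, Rule 9 gives nu.
From nu and gamma, Rule 3 gives phi.
From phi, Rule 13 gives iota.
From iota, Rule 8 gives tau.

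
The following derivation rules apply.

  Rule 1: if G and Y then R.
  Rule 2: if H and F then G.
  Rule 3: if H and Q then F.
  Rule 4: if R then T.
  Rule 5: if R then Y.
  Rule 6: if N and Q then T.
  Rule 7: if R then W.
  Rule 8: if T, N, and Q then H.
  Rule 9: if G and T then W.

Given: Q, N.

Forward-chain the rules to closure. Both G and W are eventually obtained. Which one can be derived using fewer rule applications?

G: N and Q hold, so T follows (Rule 6). T, N, and Q hold, so H follows (Rule 8). From H and Q, Rule 3 gives F. H and F hold, so G follows (Rule 2). [4 rule applications]
W: From N and Q, Rule 6 gives T. From T, N, and Q, Rule 8 gives H. H and Q hold, so F follows (Rule 3). From H and F, Rule 2 gives G. From G and T, Rule 9 gives W. [5 rule applications]
G needs fewer.

G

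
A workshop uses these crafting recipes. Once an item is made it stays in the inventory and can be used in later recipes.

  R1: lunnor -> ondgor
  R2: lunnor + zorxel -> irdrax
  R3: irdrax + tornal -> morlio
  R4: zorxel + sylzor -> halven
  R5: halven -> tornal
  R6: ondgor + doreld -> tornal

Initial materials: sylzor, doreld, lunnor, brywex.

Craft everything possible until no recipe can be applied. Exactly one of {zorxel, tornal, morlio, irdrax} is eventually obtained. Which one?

lunnor -> ondgor (R1).
ondgor + doreld -> tornal (R6).
morlio would need irdrax and tornal (R3), but irdrax is never obtained. No rule produces zorxel, and it is not given. irdrax would need lunnor and zorxel (R2), but zorxel is never obtained.

tornal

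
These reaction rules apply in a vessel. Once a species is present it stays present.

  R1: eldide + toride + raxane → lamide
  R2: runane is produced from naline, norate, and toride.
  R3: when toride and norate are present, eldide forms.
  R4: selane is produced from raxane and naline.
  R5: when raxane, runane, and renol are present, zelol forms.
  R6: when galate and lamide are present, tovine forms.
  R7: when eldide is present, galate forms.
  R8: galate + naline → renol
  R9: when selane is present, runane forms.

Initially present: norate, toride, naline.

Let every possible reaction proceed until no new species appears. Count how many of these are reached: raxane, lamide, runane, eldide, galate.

naline, norate, and toride present → runane forms (R2).
toride and norate present → eldide forms (R3).
eldide present → galate forms (R7).
No rule produces raxane, and it is not given.
lamide would need eldide, toride, and raxane (R1), but raxane never forms.
runane: reached.
eldide: reached.
galate: reached.
Reached: runane, eldide, and galate — 3 of the 5.

3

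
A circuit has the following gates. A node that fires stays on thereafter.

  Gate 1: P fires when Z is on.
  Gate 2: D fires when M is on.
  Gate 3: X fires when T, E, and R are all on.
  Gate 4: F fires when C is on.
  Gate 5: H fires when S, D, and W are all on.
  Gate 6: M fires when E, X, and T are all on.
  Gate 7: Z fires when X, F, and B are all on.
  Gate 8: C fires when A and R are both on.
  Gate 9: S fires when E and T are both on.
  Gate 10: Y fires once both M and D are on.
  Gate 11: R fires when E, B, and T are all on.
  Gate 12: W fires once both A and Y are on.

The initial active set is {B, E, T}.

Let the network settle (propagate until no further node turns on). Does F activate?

F would need C (Gate 4), but C never turns on.

No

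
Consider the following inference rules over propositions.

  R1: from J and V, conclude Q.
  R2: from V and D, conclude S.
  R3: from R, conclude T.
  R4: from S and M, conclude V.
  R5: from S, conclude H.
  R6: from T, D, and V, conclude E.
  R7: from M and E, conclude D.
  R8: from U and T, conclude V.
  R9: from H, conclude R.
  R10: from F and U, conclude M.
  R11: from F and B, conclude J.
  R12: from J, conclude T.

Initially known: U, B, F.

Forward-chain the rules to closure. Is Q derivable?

From F and B, R11 gives J.
J holds, so T follows (R12).
U and T hold, so V follows (R8).
J and V hold, so Q follows (R1).

Yes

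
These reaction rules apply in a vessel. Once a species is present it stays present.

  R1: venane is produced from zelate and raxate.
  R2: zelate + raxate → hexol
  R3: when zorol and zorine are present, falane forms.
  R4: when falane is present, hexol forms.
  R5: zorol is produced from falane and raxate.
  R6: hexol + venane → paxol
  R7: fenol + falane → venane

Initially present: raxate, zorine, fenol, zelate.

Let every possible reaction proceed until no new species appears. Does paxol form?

Yes

zelate and raxate present → venane forms (R1).
zelate and raxate present → hexol forms (R2).
hexol and venane present → paxol forms (R6).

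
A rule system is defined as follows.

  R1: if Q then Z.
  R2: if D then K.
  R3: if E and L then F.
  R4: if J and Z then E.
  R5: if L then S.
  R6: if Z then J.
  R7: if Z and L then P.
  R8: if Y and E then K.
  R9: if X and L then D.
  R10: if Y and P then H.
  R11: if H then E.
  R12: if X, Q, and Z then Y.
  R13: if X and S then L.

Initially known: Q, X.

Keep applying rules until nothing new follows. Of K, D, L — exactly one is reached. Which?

From Q, R1 gives Z.
From X, Q, and Z, R12 gives Y.
Z holds, so J follows (R6).
J and Z hold, so E follows (R4).
Y and E hold, so K follows (R8).
L would need X and S (R13), but S is never established. D would need X and L (R9), but L is never established.

K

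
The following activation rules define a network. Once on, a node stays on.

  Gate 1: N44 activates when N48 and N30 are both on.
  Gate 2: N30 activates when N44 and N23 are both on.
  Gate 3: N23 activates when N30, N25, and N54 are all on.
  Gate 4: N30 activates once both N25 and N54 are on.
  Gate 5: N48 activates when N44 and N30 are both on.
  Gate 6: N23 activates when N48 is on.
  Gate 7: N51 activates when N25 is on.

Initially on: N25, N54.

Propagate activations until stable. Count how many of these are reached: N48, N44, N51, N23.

Gate 4: N25 and N54 on → N30 on.
Gate 7: N25 on → N51 on.
Gate 3: N30, N25, and N54 on → N23 on.
N48 would need N44 and N30 (Gate 5), but N44 never turns on.
N44 would need N48 and N30 (Gate 1), but N48 never turns on.
N51: reached.
N23: reached.
Reached: N51 and N23 — 2 of the 4.

2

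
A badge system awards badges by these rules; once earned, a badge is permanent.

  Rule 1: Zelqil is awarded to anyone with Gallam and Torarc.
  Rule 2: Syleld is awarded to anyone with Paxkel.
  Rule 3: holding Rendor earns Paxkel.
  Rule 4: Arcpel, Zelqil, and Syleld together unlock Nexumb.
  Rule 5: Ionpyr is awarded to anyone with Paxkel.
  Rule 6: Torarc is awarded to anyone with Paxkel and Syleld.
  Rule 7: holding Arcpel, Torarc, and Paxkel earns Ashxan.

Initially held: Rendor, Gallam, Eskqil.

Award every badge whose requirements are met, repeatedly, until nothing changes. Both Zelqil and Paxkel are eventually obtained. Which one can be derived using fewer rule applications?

Paxkel: With Rendor, Paxkel is earned (Rule 3). [1 rule application]
Zelqil: With Rendor, Paxkel is earned (Rule 3). With Paxkel, Syleld is earned (Rule 2). With Paxkel and Syleld, Torarc is earned (Rule 6). With Gallam and Torarc, Zelqil is earned (Rule 1). [4 rule applications]
Paxkel needs fewer.

Paxkel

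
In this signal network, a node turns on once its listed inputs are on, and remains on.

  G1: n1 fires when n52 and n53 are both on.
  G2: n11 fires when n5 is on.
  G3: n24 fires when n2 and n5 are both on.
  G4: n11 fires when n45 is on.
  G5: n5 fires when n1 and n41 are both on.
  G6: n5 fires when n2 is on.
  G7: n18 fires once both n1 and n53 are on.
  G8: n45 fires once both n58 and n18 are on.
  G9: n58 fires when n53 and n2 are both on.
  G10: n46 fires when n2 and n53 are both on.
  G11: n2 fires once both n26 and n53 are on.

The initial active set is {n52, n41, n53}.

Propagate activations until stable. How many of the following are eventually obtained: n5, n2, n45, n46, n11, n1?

3

n52 and n53 are on, so n1 fires (G1).
G5: n1 and n41 on → n5 on.
n5 is on, so n11 fires (G2).
n5: reached.
n2 would need n26 and n53 (G11), but n26 never turns on.
n45 would need n58 and n18 (G8), but n58 never turns on.
n46 would need n2 and n53 (G10), but n2 never turns on.
n11: reached.
n1: reached.
Reached: n5, n11, and n1 — 3 of the 6.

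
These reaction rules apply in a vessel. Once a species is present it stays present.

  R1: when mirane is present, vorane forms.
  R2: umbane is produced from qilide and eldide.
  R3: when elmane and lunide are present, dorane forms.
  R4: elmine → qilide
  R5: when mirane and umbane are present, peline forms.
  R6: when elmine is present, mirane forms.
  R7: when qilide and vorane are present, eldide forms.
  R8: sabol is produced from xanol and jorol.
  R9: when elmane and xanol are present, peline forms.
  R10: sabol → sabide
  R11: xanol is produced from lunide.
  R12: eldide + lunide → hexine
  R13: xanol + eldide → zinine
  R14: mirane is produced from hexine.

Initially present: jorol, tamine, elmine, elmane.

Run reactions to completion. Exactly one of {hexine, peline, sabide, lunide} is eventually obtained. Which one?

elmine present → mirane forms (R6).
elmine present → qilide forms (R4).
mirane present → vorane forms (R1).
qilide and vorane present → eldide forms (R7).
qilide and eldide present → umbane forms (R2).
mirane and umbane present → peline forms (R5).
No rule produces lunide, and it is not given. hexine would need eldide and lunide (R12), but lunide never forms. sabide would need sabol (R10), but sabol never forms.

peline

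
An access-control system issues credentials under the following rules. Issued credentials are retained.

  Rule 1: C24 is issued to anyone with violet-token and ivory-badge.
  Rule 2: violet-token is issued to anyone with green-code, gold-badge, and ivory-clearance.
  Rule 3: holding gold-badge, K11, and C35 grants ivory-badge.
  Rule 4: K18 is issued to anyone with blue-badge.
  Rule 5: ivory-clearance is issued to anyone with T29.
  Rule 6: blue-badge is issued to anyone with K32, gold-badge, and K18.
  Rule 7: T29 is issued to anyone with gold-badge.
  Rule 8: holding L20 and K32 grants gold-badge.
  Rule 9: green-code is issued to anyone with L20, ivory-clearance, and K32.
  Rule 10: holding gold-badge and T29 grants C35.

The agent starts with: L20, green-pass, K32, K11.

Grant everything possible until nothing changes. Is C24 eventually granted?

Holding L20 and K32 grants gold-badge (Rule 8).
Holding gold-badge grants T29 (Rule 7).
Holding gold-badge and T29 grants C35 (Rule 10).
Holding T29 grants ivory-clearance (Rule 5).
Holding gold-badge, K11, and C35 grants ivory-badge (Rule 3).
Holding L20, ivory-clearance, and K32 grants green-code (Rule 9).
Holding green-code, gold-badge, and ivory-clearance grants violet-token (Rule 2).
Holding violet-token and ivory-badge grants C24 (Rule 1).

Yes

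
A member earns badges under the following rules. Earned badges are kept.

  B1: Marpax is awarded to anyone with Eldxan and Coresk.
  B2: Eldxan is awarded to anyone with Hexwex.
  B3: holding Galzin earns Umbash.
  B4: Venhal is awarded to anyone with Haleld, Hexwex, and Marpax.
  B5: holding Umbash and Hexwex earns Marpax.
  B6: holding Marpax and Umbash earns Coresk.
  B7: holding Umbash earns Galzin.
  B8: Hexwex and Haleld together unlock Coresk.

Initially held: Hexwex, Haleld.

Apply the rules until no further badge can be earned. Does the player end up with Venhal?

With Hexwex and Haleld, Coresk is earned (B8).
With Hexwex, Eldxan is earned (B2).
With Eldxan and Coresk, Marpax is earned (B1).
With Haleld, Hexwex, and Marpax, Venhal is earned (B4).

Yes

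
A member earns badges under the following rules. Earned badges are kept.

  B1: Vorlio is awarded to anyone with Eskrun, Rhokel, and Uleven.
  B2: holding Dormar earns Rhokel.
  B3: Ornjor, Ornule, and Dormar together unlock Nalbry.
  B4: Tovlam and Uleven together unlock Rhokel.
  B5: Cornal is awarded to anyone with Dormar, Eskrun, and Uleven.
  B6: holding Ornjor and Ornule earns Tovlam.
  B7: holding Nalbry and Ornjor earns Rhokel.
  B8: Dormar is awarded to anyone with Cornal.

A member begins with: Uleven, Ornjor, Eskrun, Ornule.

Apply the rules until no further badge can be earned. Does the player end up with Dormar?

No

Dormar would need Cornal (B8), but Cornal is never earned.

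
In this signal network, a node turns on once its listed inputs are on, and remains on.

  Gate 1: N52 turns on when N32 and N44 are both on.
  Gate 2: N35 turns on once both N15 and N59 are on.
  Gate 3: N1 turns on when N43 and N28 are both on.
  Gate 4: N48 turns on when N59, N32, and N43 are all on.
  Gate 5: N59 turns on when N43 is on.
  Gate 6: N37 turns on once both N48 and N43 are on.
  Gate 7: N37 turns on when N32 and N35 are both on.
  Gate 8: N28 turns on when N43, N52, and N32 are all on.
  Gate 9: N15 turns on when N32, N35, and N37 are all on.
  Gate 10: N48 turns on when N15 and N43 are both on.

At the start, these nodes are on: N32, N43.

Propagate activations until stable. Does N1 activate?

No

N1 would need N43 and N28 (Gate 3), but N28 never turns on.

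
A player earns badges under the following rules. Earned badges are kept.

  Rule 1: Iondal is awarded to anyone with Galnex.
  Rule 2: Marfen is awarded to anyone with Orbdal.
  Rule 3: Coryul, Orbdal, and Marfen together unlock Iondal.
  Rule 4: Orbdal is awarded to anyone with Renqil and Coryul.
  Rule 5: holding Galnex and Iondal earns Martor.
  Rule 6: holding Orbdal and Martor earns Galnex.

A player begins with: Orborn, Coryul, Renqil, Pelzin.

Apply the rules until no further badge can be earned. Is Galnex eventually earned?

Galnex would need Orbdal and Martor (Rule 6), but Martor is never earned.

No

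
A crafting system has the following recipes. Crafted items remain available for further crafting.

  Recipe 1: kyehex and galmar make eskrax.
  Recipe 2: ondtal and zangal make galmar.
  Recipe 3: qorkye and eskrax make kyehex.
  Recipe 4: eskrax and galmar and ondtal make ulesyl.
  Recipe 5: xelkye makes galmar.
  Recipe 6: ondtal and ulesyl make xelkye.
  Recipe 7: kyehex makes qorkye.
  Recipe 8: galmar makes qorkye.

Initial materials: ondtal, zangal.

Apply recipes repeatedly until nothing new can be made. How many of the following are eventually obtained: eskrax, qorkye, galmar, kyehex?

ondtal and zangal → galmar (Recipe 2).
galmar → qorkye (Recipe 8).
eskrax would need kyehex and galmar (Recipe 1), but kyehex is never obtained.
qorkye: reached.
galmar: reached.
kyehex would need qorkye and eskrax (Recipe 3), but eskrax is never obtained.
Reached: qorkye and galmar — 2 of the 4.

2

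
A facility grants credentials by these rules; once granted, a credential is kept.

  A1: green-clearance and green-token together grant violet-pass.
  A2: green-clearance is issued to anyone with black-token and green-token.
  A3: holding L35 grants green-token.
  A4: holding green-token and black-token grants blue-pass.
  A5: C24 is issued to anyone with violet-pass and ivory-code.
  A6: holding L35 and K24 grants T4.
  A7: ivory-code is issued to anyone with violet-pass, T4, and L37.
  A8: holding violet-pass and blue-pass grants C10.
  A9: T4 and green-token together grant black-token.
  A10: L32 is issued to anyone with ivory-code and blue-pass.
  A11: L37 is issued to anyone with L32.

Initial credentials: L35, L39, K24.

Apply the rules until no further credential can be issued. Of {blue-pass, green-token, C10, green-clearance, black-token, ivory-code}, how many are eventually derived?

Holding L35 grants green-token (A3).
Holding L35 and K24 grants T4 (A6).
Holding T4 and green-token grants black-token (A9).
Holding green-token and black-token grants blue-pass (A4).
Holding black-token and green-token grants green-clearance (A2).
Holding green-clearance and green-token grants violet-pass (A1).
Holding violet-pass and blue-pass grants C10 (A8).
blue-pass: reached.
green-token: reached.
C10: reached.
green-clearance: reached.
black-token: reached.
ivory-code would need violet-pass, T4, and L37 (A7), but L37 is never granted.
Reached: blue-pass, green-token, C10, green-clearance, and black-token — 5 of the 6.

5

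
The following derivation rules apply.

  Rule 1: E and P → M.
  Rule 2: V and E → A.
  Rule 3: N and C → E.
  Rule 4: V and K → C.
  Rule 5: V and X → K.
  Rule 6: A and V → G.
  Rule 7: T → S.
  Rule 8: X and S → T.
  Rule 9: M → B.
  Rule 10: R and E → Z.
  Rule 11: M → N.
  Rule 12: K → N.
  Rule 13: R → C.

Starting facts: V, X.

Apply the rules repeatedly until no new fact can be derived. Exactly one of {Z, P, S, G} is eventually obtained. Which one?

G

From V and X, Rule 5 gives K.
From V and K, Rule 4 gives C.
K holds, so N follows (Rule 12).
From N and C, Rule 3 gives E.
V and E hold, so A follows (Rule 2).
From A and V, Rule 6 gives G.
No rule produces P, and it is not given. Z would need R and E (Rule 10), but R is never established. S would need T (Rule 7), but T is never established.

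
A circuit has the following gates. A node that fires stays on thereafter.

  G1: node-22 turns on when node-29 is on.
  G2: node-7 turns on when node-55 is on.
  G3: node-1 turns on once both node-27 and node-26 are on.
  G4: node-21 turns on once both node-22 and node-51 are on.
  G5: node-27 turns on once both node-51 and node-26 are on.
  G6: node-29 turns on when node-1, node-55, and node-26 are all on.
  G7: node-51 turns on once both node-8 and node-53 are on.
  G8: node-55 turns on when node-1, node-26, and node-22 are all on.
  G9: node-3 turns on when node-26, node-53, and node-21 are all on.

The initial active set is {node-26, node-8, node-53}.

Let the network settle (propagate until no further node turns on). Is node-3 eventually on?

node-3 would need node-26, node-53, and node-21 (G9), but node-21 never turns on.

No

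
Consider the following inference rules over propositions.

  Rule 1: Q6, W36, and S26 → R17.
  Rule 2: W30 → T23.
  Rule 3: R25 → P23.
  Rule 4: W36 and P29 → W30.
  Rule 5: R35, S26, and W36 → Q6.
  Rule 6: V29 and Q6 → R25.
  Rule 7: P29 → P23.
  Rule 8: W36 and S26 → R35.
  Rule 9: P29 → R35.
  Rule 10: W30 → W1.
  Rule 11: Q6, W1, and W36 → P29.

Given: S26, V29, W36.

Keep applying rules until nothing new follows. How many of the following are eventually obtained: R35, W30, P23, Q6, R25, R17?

5

W36 and S26 hold, so R35 follows (Rule 8).
From R35, S26, and W36, Rule 5 gives Q6.
From V29 and Q6, Rule 6 gives R25.
From Q6, W36, and S26, Rule 1 gives R17.
From R25, Rule 3 gives P23.
R35: reached.
W30 would need W36 and P29 (Rule 4), but P29 is never established.
P23: reached.
Q6: reached.
R25: reached.
R17: reached.
Reached: R35, P23, Q6, R25, and R17 — 5 of the 6.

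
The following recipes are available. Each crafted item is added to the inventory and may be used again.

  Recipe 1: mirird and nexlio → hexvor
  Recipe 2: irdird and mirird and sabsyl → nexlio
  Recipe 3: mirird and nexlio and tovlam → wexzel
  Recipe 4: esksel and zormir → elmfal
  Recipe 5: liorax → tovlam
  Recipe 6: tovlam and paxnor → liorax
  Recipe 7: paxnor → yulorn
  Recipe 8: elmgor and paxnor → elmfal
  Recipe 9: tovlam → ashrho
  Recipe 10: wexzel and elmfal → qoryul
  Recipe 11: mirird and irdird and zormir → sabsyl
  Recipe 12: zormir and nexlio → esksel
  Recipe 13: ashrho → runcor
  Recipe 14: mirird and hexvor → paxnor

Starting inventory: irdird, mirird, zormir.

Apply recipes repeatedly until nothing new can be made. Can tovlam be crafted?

No

tovlam would need liorax (Recipe 5), but liorax is never obtained.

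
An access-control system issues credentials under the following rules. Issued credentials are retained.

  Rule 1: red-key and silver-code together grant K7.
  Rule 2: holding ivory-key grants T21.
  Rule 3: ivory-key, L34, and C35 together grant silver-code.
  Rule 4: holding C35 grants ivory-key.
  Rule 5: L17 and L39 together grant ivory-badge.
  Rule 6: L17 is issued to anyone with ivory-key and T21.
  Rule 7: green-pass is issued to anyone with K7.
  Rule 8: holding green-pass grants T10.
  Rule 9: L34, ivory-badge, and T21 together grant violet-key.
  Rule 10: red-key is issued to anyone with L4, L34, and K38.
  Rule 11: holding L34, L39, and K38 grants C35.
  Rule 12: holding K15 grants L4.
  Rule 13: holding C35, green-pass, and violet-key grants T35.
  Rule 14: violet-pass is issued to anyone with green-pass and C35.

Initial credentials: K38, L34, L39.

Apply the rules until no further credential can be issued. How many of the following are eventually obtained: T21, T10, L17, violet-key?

3

Holding L34, L39, and K38 grants C35 (Rule 11).
Holding C35 grants ivory-key (Rule 4).
Holding ivory-key grants T21 (Rule 2).
Holding ivory-key and T21 grants L17 (Rule 6).
Holding L17 and L39 grants ivory-badge (Rule 5).
Holding L34, ivory-badge, and T21 grants violet-key (Rule 9).
T21: reached.
T10 would need green-pass (Rule 8), but green-pass is never granted.
L17: reached.
violet-key: reached.
Reached: T21, L17, and violet-key — 3 of the 4.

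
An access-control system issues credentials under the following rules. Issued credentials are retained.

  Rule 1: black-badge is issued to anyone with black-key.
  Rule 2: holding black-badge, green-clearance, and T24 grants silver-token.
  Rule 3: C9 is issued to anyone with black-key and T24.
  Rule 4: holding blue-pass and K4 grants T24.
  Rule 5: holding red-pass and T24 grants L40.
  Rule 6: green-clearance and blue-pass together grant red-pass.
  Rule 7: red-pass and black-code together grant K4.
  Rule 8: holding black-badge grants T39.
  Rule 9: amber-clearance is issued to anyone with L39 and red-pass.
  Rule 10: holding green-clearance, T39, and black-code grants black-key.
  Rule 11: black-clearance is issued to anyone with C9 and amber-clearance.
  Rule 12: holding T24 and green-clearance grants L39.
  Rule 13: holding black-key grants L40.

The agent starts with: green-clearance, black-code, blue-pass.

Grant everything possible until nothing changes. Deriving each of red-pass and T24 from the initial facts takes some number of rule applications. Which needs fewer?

red-pass: Holding green-clearance and blue-pass grants red-pass (Rule 6). [1 rule application]
T24: Holding green-clearance and blue-pass grants red-pass (Rule 6). Holding red-pass and black-code grants K4 (Rule 7). Holding blue-pass and K4 grants T24 (Rule 4). [3 rule applications]
red-pass needs fewer.

red-pass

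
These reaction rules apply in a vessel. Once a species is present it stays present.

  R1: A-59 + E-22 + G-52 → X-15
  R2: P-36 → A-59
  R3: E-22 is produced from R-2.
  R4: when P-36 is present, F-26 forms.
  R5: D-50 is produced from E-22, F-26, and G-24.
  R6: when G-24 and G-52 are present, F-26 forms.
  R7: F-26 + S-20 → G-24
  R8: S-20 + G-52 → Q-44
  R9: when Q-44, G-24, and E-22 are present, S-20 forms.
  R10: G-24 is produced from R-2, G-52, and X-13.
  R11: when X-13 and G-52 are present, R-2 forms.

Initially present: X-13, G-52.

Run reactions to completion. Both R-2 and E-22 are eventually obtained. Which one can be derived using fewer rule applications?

R-2

R-2: X-13 and G-52 present → R-2 forms (R11). [1 rule application]
E-22: X-13 and G-52 present → R-2 forms (R11). R-2 present → E-22 forms (R3). [2 rule applications]
R-2 needs fewer.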